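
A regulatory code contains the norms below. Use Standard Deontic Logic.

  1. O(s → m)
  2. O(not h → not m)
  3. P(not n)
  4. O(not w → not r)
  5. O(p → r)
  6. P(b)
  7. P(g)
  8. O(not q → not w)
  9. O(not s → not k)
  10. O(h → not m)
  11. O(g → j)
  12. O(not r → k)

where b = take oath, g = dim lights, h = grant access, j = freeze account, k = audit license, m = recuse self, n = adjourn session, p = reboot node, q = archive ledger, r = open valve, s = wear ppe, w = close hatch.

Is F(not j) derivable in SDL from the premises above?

No

Premise 11 is O(g → j), but O(g) is not derivable from the premises (the permission P(g) asserts only not O(not g), not O(g)), so it does not yield O(j).
No other premise forces O(j). An ideal world satisfying every premise can still have not j true, so F(not j) is not derivable.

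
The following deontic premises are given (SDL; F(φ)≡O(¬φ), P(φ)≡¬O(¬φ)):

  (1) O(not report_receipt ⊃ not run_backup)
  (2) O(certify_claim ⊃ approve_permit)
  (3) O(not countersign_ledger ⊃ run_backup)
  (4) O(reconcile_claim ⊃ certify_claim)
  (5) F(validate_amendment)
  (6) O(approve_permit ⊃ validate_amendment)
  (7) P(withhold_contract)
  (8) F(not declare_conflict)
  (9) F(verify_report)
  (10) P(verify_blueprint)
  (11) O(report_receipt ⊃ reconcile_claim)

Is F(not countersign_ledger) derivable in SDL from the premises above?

Yes

Premise 5 is F(validate_amendment), i.e. O(not validate_amendment).
The contrapositive of premise 6 (O(approve_permit ⊃ validate_amendment)) is O(not validate_amendment ⊃ not approve_permit), and O(not validate_amendment) is already established, so O(not approve_permit).
The contrapositive of premise 2 (O(certify_claim ⊃ approve_permit)) is O(not approve_permit ⊃ not certify_claim), and O(not approve_permit) is already established, so O(not certify_claim).
The contrapositive of premise 4 (O(reconcile_claim ⊃ certify_claim)) is O(not certify_claim ⊃ not reconcile_claim), and O(not certify_claim) is already established, so O(not reconcile_claim).
Premise 11 is O(report_receipt ⊃ reconcile_claim); contrapositively O(not reconcile_claim ⊃ not report_receipt). Since O(not reconcile_claim) holds, K gives O(not report_receipt).
Premise 1 is O(not report_receipt ⊃ not run_backup); since O(not report_receipt), deontic closure gives O(not run_backup).
Premise 3, O(not countersign_ledger ⊃ run_backup), contraposes to O(not run_backup ⊃ countersign_ledger); with O(not run_backup) we get O(countersign_ledger).
Premises 7, 8, 9, 10 do not contribute to this derivation.
So O(countersign_ledger) holds, i.e. F(not countersign_ledger). The claim follows.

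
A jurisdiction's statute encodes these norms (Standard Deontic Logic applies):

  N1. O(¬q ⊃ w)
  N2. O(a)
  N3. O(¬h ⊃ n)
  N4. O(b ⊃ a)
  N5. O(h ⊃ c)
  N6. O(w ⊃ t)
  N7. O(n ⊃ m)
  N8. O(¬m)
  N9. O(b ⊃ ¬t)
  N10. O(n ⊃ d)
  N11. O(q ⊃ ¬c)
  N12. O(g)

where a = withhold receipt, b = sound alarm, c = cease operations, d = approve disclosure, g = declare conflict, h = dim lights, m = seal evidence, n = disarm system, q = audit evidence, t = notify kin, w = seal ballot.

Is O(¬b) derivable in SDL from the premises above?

Yes

From premise 8 we have O(¬m).
The contrapositive of premise 7 (O(n ⊃ m)) is O(¬m ⊃ ¬n), and O(¬m) is already established, so O(¬n).
Premise 3 is O(¬h ⊃ n); contrapositively O(¬n ⊃ h). Since O(¬n) holds, K gives O(h).
From O(h) and premise 5, O(h ⊃ c), we obtain O(c).
Premise 11, O(q ⊃ ¬c), contraposes to O(c ⊃ ¬q); with O(c) we get O(¬q).
Premise 1 is O(¬q ⊃ w); since O(¬q), deontic closure gives O(w).
With premise 6, O(w ⊃ t), the K-axiom yields O(t).
Premise 9, O(b ⊃ ¬t), contraposes to O(t ⊃ ¬b); with O(t) we get O(¬b).
Premises 2, 4, 10, 12 do not contribute to this derivation.
So O(¬b) follows.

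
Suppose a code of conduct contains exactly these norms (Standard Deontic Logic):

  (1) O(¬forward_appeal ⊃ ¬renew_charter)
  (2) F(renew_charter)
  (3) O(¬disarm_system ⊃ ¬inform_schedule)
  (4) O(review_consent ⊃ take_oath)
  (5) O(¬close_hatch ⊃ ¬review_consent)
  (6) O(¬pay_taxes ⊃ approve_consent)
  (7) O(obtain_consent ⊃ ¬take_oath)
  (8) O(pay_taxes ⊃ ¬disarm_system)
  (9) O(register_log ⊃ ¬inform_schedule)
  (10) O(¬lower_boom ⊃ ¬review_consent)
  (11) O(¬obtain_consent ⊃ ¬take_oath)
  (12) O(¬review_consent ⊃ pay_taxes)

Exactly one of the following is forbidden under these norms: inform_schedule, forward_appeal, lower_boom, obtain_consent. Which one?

Premises 11 and 7 cover both cases: O(¬obtain_consent ⊃ ¬take_oath) and O(obtain_consent ⊃ ¬take_oath). Since ¬obtain_consent ∨ obtain_consent is a tautology, O(¬take_oath) follows.
Premise 4 is O(review_consent ⊃ take_oath); contrapositively O(¬take_oath ⊃ ¬review_consent). Since O(¬take_oath) holds, K gives O(¬review_consent).
From O(¬review_consent) and premise 12, O(¬review_consent ⊃ pay_taxes), we obtain O(pay_taxes).
Premise 8 is O(pay_taxes ⊃ ¬disarm_system); since O(pay_taxes), deontic closure gives O(¬disarm_system).
Applying K to premise 3 (O(¬disarm_system ⊃ ¬inform_schedule)) and O(¬disarm_system) yields O(¬inform_schedule).
So O(¬inform_schedule) holds, i.e. inform_schedule is forbidden. None of the other listed options is forbidden under the premises.

inform_schedule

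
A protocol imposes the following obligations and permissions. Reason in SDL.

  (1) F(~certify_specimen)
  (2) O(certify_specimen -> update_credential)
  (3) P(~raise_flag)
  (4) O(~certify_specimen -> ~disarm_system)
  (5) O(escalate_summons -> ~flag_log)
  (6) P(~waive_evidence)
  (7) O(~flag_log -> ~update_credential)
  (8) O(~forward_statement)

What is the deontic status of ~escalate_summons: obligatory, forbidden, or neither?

Obligatory

Premise 1, F(~certify_specimen), is equivalent to O(certify_specimen).
With premise 2, O(certify_specimen -> update_credential), the K-axiom yields O(update_credential).
Premise 7 is O(~flag_log -> ~update_credential); contrapositively O(update_credential -> flag_log). Since O(update_credential) holds, K gives O(flag_log).
Premise 5 is O(escalate_summons -> ~flag_log); contrapositively O(flag_log -> ~escalate_summons). Since O(flag_log) holds, K gives O(~escalate_summons).
Premises 3, 4, 6, 8 do not contribute to this derivation.
Hence ~escalate_summons is obligatory.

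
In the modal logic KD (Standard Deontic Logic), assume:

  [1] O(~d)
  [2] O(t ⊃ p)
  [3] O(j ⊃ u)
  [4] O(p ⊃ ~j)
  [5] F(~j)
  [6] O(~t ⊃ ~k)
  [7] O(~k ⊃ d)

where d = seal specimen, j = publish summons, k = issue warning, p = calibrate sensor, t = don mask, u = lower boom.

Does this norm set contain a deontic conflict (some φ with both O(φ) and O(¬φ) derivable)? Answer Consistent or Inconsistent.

Premise 1 states O(~d) outright.
Premise 7, O(~k ⊃ d), contraposes to O(~d ⊃ k); with O(~d) we get O(k).
Premise 6 is O(~t ⊃ ~k); contrapositively O(k ⊃ t). Since O(k) holds, K gives O(t).
Premise 2 is O(t ⊃ p); since O(t), deontic closure gives O(p).
Applying K to premise 4 (O(p ⊃ ~j)) and O(p) yields O(~j).
Yet premise 5 is F(~j), i.e. O(j).
We now have both O(~j) and O(j) — j is simultaneously obligatory and forbidden, violating the D-axiom.

Inconsistent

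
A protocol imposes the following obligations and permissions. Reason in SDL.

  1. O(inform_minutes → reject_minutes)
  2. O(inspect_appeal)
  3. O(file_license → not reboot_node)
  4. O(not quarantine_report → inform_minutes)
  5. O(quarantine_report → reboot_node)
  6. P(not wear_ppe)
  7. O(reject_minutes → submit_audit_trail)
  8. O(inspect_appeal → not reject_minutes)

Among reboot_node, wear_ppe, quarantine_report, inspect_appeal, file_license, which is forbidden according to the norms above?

file_license

Premise 2 states O(inspect_appeal) outright.
From O(inspect_appeal) and premise 8, O(inspect_appeal → not reject_minutes), we obtain O(not reject_minutes).
The contrapositive of premise 1 (O(inform_minutes → reject_minutes)) is O(not reject_minutes → not inform_minutes), and O(not reject_minutes) is already established, so O(not inform_minutes).
The contrapositive of premise 4 (O(not quarantine_report → inform_minutes)) is O(not inform_minutes → quarantine_report), and O(not inform_minutes) is already established, so O(quarantine_report).
From O(quarantine_report) and premise 5, O(quarantine_report → reboot_node), we obtain O(reboot_node).
Premise 3 is O(file_license → not reboot_node); contrapositively O(reboot_node → not file_license). Since O(reboot_node) holds, K gives O(not file_license).
So O(not file_license) holds, i.e. file_license is forbidden. None of the other listed options is forbidden under the premises.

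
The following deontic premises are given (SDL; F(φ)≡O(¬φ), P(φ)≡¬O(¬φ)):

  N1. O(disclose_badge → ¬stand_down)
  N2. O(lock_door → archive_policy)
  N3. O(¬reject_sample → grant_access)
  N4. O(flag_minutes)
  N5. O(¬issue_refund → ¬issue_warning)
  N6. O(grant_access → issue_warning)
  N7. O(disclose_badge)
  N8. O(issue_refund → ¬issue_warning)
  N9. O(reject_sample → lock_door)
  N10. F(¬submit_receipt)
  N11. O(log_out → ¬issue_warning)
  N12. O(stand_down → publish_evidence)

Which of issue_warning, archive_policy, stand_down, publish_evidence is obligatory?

archive_policy

By case analysis on issue_refund: premise 8 gives O(issue_refund → ¬issue_warning) and premise 5 gives O(¬issue_refund → ¬issue_warning), so O(¬issue_warning) either way.
Premise 6 is O(grant_access → issue_warning); contrapositively O(¬issue_warning → ¬grant_access). Since O(¬issue_warning) holds, K gives O(¬grant_access).
Premise 3 is O(¬reject_sample → grant_access); contrapositively O(¬grant_access → reject_sample). Since O(¬grant_access) holds, K gives O(reject_sample).
Premise 9 is O(reject_sample → lock_door); since O(reject_sample), deontic closure gives O(lock_door).
From O(lock_door) and premise 2, O(lock_door → archive_policy), we obtain O(archive_policy).
So O(archive_policy) holds — archive_policy is obligatory. None of the other listed options is made obligatory by any chain of premises.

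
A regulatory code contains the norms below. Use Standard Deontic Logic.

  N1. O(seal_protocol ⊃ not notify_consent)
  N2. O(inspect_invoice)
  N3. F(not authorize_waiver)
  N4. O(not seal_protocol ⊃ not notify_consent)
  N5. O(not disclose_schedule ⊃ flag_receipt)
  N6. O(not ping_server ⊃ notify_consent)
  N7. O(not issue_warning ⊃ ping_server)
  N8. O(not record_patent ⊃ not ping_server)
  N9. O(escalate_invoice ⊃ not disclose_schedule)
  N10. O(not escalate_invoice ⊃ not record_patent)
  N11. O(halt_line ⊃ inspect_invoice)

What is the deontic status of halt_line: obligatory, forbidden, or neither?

Neither

Premise 11 is O(halt_line ⊃ inspect_invoice); even if O(inspect_invoice) held, inferring O(halt_line) would be affirming the consequent — invalid.
No premise or chain of K-axiom applications forces O(halt_line), and none forces O(not halt_line). So halt_line is neither obligatory nor forbidden under these norms.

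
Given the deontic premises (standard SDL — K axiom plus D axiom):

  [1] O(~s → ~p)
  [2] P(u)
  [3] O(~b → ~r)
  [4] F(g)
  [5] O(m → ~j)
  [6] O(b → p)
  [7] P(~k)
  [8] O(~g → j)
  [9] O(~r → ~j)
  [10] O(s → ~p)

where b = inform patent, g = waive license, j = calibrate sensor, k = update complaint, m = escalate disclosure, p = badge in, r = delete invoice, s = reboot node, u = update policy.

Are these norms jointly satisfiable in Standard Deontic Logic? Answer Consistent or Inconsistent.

Premises 10 and 1 cover both cases: O(s → ~p) and O(~s → ~p). Since s ∨ ~s is a tautology, O(~p) follows.
Premise 6 is O(b → p); contrapositively O(~p → ~b). Since O(~p) holds, K gives O(~b).
With premise 3, O(~b → ~r), the K-axiom yields O(~r).
Applying K to premise 9 (O(~r → ~j)) and O(~r) yields O(~j).
Premise 8 is O(~g → j); contrapositively O(~j → g). Since O(~j) holds, K gives O(g).
However, F(g) at premise 4 amounts to O(~g).
We now have both O(g) and O(~g) — g is simultaneously obligatory and forbidden, violating the D-axiom.

Inconsistent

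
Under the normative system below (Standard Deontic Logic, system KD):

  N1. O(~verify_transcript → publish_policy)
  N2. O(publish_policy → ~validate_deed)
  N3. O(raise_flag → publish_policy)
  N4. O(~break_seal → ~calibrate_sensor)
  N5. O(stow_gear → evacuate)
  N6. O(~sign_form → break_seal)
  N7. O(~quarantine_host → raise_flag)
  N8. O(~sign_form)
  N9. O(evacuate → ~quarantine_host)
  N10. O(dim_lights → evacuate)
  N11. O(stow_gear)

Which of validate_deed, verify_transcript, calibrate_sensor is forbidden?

validate_deed

Premise 11 states O(stow_gear) outright.
From O(stow_gear) and premise 5, O(stow_gear → evacuate), we obtain O(evacuate).
With premise 9, O(evacuate → ~quarantine_host), the K-axiom yields O(~quarantine_host).
Premise 7 is O(~quarantine_host → raise_flag); since O(~quarantine_host), deontic closure gives O(raise_flag).
Applying K to premise 3 (O(raise_flag → publish_policy)) and O(raise_flag) yields O(publish_policy).
From O(publish_policy) and premise 2, O(publish_policy → ~validate_deed), we obtain O(~validate_deed).
So O(~validate_deed) holds, i.e. validate_deed is forbidden. None of the other listed options is forbidden under the premises.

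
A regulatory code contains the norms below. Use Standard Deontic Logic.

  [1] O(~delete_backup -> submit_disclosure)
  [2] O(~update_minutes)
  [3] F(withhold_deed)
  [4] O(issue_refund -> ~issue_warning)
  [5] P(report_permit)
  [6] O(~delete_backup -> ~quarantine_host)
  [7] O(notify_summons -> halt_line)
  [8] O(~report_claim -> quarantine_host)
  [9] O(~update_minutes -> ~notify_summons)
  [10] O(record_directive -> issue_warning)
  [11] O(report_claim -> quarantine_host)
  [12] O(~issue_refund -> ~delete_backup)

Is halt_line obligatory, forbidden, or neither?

Premise 7 is O(notify_summons -> halt_line), but O(notify_summons) is not derivable from the premises, so it does not yield O(halt_line).
No premise or chain of K-axiom applications forces O(halt_line), and none forces O(~halt_line). So halt_line is neither obligatory nor forbidden under these norms.

Neither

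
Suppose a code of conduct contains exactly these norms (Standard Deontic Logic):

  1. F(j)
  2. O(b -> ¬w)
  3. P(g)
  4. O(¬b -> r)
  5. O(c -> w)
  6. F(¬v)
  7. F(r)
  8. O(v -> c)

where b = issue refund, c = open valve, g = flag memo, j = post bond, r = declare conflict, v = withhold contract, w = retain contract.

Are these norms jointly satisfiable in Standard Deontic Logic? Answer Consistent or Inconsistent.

Premise 6 is F(¬v), i.e. O(v).
Premise 8 is O(v -> c); since O(v), deontic closure gives O(c).
Premise 5 is O(c -> w); since O(c), deontic closure gives O(w).
Premise 2, O(b -> ¬w), contraposes to O(w -> ¬b); with O(w) we get O(¬b).
From O(¬b) and premise 4, O(¬b -> r), we obtain O(r).
Yet premise 7 is F(r), i.e. O(¬r).
We now have both O(r) and O(¬r) — r is simultaneously obligatory and forbidden, violating the D-axiom.

Inconsistent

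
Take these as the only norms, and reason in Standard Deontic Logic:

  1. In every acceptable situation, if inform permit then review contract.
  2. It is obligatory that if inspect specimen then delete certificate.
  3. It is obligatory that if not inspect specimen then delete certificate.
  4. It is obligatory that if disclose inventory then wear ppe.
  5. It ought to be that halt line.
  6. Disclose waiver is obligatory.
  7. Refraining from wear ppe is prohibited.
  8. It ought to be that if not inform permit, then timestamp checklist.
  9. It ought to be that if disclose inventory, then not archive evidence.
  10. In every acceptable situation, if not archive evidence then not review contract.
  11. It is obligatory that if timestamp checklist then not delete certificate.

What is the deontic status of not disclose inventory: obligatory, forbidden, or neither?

Obligatory

Premises 3 and 2 are O(¬inspect_specimen → delete_certificate) and O(inspect_specimen → delete_certificate); every ideal world satisfies ¬inspect_specimen or inspect_specimen, so in either case delete_certificate holds — hence O(delete_certificate).
Premise 11, O(timestamp_checklist → ¬delete_certificate), contraposes to O(delete_certificate → ¬timestamp_checklist); with O(delete_certificate) we get O(¬timestamp_checklist).
The contrapositive of premise 8 (O(¬inform_permit → timestamp_checklist)) is O(¬timestamp_checklist → inform_permit), and O(¬timestamp_checklist) is already established, so O(inform_permit).
With premise 1, O(inform_permit → review_contract), the K-axiom yields O(review_contract).
Premise 10, O(¬archive_evidence → ¬review_contract), contraposes to O(review_contract → archive_evidence); with O(review_contract) we get O(archive_evidence).
The contrapositive of premise 9 (O(disclose_inventory → ¬archive_evidence)) is O(archive_evidence → ¬disclose_inventory), and O(archive_evidence) is already established, so O(¬disclose_inventory).
Premises 4, 5, 6, 7 do not contribute to this derivation.
Hence ¬disclose_inventory is obligatory.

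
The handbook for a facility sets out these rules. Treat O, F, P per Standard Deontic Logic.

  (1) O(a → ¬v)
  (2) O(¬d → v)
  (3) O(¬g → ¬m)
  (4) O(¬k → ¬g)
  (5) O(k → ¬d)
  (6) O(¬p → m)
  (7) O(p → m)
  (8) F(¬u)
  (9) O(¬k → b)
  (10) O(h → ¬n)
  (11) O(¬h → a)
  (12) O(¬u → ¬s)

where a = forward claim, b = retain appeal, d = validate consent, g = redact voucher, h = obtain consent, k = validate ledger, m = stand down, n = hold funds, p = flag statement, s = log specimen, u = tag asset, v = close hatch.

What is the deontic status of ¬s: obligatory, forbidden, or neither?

Neither

Premise 12 is O(¬u → ¬s), but O(¬u) is not derivable from the premises, so it does not yield O(¬s).
No premise or chain of K-axiom applications forces O(¬s), and none forces O(s). So ¬s is neither obligatory nor forbidden under these norms.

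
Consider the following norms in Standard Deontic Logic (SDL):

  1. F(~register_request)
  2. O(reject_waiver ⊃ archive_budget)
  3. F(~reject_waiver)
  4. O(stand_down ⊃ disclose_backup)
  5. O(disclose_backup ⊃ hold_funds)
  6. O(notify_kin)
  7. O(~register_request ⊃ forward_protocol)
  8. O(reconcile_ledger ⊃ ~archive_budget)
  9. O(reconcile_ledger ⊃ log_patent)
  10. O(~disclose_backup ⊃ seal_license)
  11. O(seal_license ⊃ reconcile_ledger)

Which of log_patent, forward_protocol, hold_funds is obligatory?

F(~reject_waiver) at premise 3 means O(reject_waiver).
Premise 2 is O(reject_waiver ⊃ archive_budget); since O(reject_waiver), deontic closure gives O(archive_budget).
Premise 8, O(reconcile_ledger ⊃ ~archive_budget), contraposes to O(archive_budget ⊃ ~reconcile_ledger); with O(archive_budget) we get O(~reconcile_ledger).
Premise 11, O(seal_license ⊃ reconcile_ledger), contraposes to O(~reconcile_ledger ⊃ ~seal_license); with O(~reconcile_ledger) we get O(~seal_license).
Premise 10 is O(~disclose_backup ⊃ seal_license); contrapositively O(~seal_license ⊃ disclose_backup). Since O(~seal_license) holds, K gives O(disclose_backup).
Premise 5 is O(disclose_backup ⊃ hold_funds); since O(disclose_backup), deontic closure gives O(hold_funds).
So O(hold_funds) holds — hold_funds is obligatory. None of the other listed options is made obligatory by any chain of premises.

hold_funds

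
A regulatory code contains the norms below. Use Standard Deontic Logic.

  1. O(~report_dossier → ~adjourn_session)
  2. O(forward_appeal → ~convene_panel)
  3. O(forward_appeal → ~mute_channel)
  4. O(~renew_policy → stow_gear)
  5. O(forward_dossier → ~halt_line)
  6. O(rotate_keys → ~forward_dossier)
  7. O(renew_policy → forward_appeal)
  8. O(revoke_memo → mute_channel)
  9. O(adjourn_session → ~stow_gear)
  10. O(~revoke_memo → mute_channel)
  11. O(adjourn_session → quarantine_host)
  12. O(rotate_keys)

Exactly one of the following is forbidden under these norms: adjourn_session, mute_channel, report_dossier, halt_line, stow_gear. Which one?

By case analysis on ~revoke_memo: premise 10 gives O(~revoke_memo → mute_channel) and premise 8 gives O(revoke_memo → mute_channel), so O(mute_channel) either way.
The contrapositive of premise 3 (O(forward_appeal → ~mute_channel)) is O(mute_channel → ~forward_appeal), and O(mute_channel) is already established, so O(~forward_appeal).
The contrapositive of premise 7 (O(renew_policy → forward_appeal)) is O(~forward_appeal → ~renew_policy), and O(~forward_appeal) is already established, so O(~renew_policy).
With premise 4, O(~renew_policy → stow_gear), the K-axiom yields O(stow_gear).
Premise 9, O(adjourn_session → ~stow_gear), contraposes to O(stow_gear → ~adjourn_session); with O(stow_gear) we get O(~adjourn_session).
So O(~adjourn_session) holds, i.e. adjourn_session is forbidden. None of the other listed options is forbidden under the premises.

adjourn_session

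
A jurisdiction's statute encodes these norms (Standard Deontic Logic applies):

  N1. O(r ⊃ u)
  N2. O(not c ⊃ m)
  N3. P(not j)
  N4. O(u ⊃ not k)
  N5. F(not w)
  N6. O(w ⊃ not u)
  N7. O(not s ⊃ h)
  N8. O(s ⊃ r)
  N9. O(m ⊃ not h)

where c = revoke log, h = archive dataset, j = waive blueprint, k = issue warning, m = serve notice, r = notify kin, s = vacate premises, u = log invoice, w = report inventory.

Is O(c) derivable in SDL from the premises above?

Yes

Premise 5, F(not w), is equivalent to O(w).
With premise 6, O(w ⊃ not u), the K-axiom yields O(not u).
Premise 1 is O(r ⊃ u); contrapositively O(not u ⊃ not r). Since O(not u) holds, K gives O(not r).
Premise 8 is O(s ⊃ r); contrapositively O(not r ⊃ not s). Since O(not r) holds, K gives O(not s).
Premise 7 is O(not s ⊃ h); since O(not s), deontic closure gives O(h).
Premise 9, O(m ⊃ not h), contraposes to O(h ⊃ not m); with O(h) we get O(not m).
Premise 2 is O(not c ⊃ m); contrapositively O(not m ⊃ c). Since O(not m) holds, K gives O(c).
Premises 3, 4 do not contribute to this derivation.
So O(c) follows.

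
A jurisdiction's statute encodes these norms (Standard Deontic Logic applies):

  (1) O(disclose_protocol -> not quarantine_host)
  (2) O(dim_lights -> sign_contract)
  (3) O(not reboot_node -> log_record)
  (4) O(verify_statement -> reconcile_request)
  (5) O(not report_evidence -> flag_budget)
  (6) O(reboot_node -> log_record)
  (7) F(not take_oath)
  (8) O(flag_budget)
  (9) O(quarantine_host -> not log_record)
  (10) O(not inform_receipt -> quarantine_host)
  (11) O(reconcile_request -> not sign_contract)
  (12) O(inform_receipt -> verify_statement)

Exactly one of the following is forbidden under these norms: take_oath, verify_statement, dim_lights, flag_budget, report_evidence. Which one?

Premises 3 and 6 cover both cases: O(not reboot_node -> log_record) and O(reboot_node -> log_record). Since not reboot_node ∨ reboot_node is a tautology, O(log_record) follows.
The contrapositive of premise 9 (O(quarantine_host -> not log_record)) is O(log_record -> not quarantine_host), and O(log_record) is already established, so O(not quarantine_host).
The contrapositive of premise 10 (O(not inform_receipt -> quarantine_host)) is O(not quarantine_host -> inform_receipt), and O(not quarantine_host) is already established, so O(inform_receipt).
Applying K to premise 12 (O(inform_receipt -> verify_statement)) and O(inform_receipt) yields O(verify_statement).
From O(verify_statement) and premise 4, O(verify_statement -> reconcile_request), we obtain O(reconcile_request).
With premise 11, O(reconcile_request -> not sign_contract), the K-axiom yields O(not sign_contract).
The contrapositive of premise 2 (O(dim_lights -> sign_contract)) is O(not sign_contract -> not dim_lights), and O(not sign_contract) is already established, so O(not dim_lights).
So O(not dim_lights) holds, i.e. dim_lights is forbidden. None of the other listed options is forbidden under the premises.

dim_lights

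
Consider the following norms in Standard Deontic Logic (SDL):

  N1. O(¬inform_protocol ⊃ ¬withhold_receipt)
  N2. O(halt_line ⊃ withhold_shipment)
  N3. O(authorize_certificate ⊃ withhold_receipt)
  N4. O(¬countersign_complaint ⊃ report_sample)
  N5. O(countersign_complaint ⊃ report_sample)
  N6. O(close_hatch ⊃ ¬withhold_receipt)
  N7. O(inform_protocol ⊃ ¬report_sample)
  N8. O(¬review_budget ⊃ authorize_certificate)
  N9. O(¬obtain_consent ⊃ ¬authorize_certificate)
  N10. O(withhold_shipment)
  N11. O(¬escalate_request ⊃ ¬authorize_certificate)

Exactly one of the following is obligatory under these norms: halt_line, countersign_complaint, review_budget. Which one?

Premises 4 and 5 are O(¬countersign_complaint ⊃ report_sample) and O(countersign_complaint ⊃ report_sample); every ideal world satisfies ¬countersign_complaint or countersign_complaint, so in either case report_sample holds — hence O(report_sample).
The contrapositive of premise 7 (O(inform_protocol ⊃ ¬report_sample)) is O(report_sample ⊃ ¬inform_protocol), and O(report_sample) is already established, so O(¬inform_protocol).
From O(¬inform_protocol) and premise 1, O(¬inform_protocol ⊃ ¬withhold_receipt), we obtain O(¬withhold_receipt).
The contrapositive of premise 3 (O(authorize_certificate ⊃ withhold_receipt)) is O(¬withhold_receipt ⊃ ¬authorize_certificate), and O(¬withhold_receipt) is already established, so O(¬authorize_certificate).
The contrapositive of premise 8 (O(¬review_budget ⊃ authorize_certificate)) is O(¬authorize_certificate ⊃ review_budget), and O(¬authorize_certificate) is already established, so O(review_budget).
So O(review_budget) holds — review_budget is obligatory. None of the other listed options is made obligatory by any chain of premises.

review_budget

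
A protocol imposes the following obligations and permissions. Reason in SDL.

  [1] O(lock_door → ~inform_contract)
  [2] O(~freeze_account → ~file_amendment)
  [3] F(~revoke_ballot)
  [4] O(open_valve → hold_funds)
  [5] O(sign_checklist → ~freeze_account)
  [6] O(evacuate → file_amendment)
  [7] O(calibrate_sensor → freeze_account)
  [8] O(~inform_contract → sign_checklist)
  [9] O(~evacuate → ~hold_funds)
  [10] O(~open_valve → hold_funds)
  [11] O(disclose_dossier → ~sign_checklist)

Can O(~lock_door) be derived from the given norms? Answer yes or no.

Yes

Premises 10 and 4 are O(~open_valve → hold_funds) and O(open_valve → hold_funds); every ideal world satisfies ~open_valve or open_valve, so in either case hold_funds holds — hence O(hold_funds).
The contrapositive of premise 9 (O(~evacuate → ~hold_funds)) is O(hold_funds → evacuate), and O(hold_funds) is already established, so O(evacuate).
With premise 6, O(evacuate → file_amendment), the K-axiom yields O(file_amendment).
The contrapositive of premise 2 (O(~freeze_account → ~file_amendment)) is O(file_amendment → freeze_account), and O(file_amendment) is already established, so O(freeze_account).
Premise 5 is O(sign_checklist → ~freeze_account); contrapositively O(freeze_account → ~sign_checklist). Since O(freeze_account) holds, K gives O(~sign_checklist).
Premise 8 is O(~inform_contract → sign_checklist); contrapositively O(~sign_checklist → inform_contract). Since O(~sign_checklist) holds, K gives O(inform_contract).
Premise 1 is O(lock_door → ~inform_contract); contrapositively O(inform_contract → ~lock_door). Since O(inform_contract) holds, K gives O(~lock_door).
Premises 3, 7, 11 do not contribute to this derivation.
So O(~lock_door) follows.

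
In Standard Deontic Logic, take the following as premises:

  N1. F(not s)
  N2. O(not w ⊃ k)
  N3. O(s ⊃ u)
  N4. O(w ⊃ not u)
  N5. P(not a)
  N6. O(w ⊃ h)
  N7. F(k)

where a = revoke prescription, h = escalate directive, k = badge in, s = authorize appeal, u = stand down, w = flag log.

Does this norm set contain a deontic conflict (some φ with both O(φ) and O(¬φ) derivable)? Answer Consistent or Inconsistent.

Premise 1, F(not s), is equivalent to O(s).
Premise 3 is O(s ⊃ u); since O(s), deontic closure gives O(u).
Premise 4, O(w ⊃ not u), contraposes to O(u ⊃ not w); with O(u) we get O(not w).
With premise 2, O(not w ⊃ k), the K-axiom yields O(k).
Yet premise 7 is F(k), i.e. O(not k).
We now have both O(k) and O(not k) — k is simultaneously obligatory and forbidden, violating the D-axiom.

Inconsistent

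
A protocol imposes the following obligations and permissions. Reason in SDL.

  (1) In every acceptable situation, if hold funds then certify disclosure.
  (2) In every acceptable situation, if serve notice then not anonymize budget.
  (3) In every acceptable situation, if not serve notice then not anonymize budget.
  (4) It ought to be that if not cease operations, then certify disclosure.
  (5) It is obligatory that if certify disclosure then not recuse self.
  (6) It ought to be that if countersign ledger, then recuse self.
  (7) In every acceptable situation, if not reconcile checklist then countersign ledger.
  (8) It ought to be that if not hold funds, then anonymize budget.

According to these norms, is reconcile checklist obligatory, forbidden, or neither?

Premises 3 and 2 are O(¬serve_notice → ¬anonymize_budget) and O(serve_notice → ¬anonymize_budget); every ideal world satisfies ¬serve_notice or serve_notice, so in either case ¬anonymize_budget holds — hence O(¬anonymize_budget).
Premise 8, O(¬hold_funds → anonymize_budget), contraposes to O(¬anonymize_budget → hold_funds); with O(¬anonymize_budget) we get O(hold_funds).
With premise 1, O(hold_funds → certify_disclosure), the K-axiom yields O(certify_disclosure).
Premise 5 is O(certify_disclosure → ¬recuse_self); since O(certify_disclosure), deontic closure gives O(¬recuse_self).
Premise 6 is O(countersign_ledger → recuse_self); contrapositively O(¬recuse_self → ¬countersign_ledger). Since O(¬recuse_self) holds, K gives O(¬countersign_ledger).
Premise 7, O(¬reconcile_checklist → countersign_ledger), contraposes to O(¬countersign_ledger → reconcile_checklist); with O(¬countersign_ledger) we get O(reconcile_checklist).
Premise 4 does not contribute to this derivation.
Hence reconcile_checklist is obligatory.

Obligatory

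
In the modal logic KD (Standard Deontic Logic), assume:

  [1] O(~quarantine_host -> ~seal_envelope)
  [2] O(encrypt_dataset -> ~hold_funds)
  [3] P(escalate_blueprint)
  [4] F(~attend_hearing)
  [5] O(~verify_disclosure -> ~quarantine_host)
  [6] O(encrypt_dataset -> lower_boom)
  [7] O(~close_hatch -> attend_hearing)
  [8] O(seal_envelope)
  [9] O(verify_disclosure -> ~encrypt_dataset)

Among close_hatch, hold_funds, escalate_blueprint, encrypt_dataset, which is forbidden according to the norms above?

encrypt_dataset

From premise 8 we have O(seal_envelope).
The contrapositive of premise 1 (O(~quarantine_host -> ~seal_envelope)) is O(seal_envelope -> quarantine_host), and O(seal_envelope) is already established, so O(quarantine_host).
Premise 5 is O(~verify_disclosure -> ~quarantine_host); contrapositively O(quarantine_host -> verify_disclosure). Since O(quarantine_host) holds, K gives O(verify_disclosure).
Premise 9 is O(verify_disclosure -> ~encrypt_dataset); since O(verify_disclosure), deontic closure gives O(~encrypt_dataset).
So O(~encrypt_dataset) holds, i.e. encrypt_dataset is forbidden. None of the other listed options is forbidden under the premises.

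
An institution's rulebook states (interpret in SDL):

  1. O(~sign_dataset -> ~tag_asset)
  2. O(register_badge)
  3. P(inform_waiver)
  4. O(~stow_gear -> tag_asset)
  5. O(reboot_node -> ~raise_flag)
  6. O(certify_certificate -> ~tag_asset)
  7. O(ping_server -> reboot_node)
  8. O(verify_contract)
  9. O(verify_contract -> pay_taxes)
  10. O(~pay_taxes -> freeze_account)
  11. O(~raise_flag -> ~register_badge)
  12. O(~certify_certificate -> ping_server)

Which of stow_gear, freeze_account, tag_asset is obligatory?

Premise 2 gives O(register_badge).
Premise 11, O(~raise_flag -> ~register_badge), contraposes to O(register_badge -> raise_flag); with O(register_badge) we get O(raise_flag).
The contrapositive of premise 5 (O(reboot_node -> ~raise_flag)) is O(raise_flag -> ~reboot_node), and O(raise_flag) is already established, so O(~reboot_node).
The contrapositive of premise 7 (O(ping_server -> reboot_node)) is O(~reboot_node -> ~ping_server), and O(~reboot_node) is already established, so O(~ping_server).
Premise 12, O(~certify_certificate -> ping_server), contraposes to O(~ping_server -> certify_certificate); with O(~ping_server) we get O(certify_certificate).
From O(certify_certificate) and premise 6, O(certify_certificate -> ~tag_asset), we obtain O(~tag_asset).
Premise 4, O(~stow_gear -> tag_asset), contraposes to O(~tag_asset -> stow_gear); with O(~tag_asset) we get O(stow_gear).
So O(stow_gear) holds — stow_gear is obligatory. None of the other listed options is made obligatory by any chain of premises.

stow_gear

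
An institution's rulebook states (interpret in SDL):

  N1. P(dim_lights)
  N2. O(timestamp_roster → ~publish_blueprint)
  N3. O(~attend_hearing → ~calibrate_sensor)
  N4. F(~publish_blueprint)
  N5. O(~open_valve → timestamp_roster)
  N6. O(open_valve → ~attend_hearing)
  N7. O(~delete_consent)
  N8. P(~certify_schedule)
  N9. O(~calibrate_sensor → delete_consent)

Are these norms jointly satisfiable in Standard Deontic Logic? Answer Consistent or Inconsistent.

Premise 7 gives O(~delete_consent).
Premise 9 is O(~calibrate_sensor → delete_consent); contrapositively O(~delete_consent → calibrate_sensor). Since O(~delete_consent) holds, K gives O(calibrate_sensor).
Premise 3 is O(~attend_hearing → ~calibrate_sensor); contrapositively O(calibrate_sensor → attend_hearing). Since O(calibrate_sensor) holds, K gives O(attend_hearing).
Premise 6 is O(open_valve → ~attend_hearing); contrapositively O(attend_hearing → ~open_valve). Since O(attend_hearing) holds, K gives O(~open_valve).
Applying K to premise 5 (O(~open_valve → timestamp_roster)) and O(~open_valve) yields O(timestamp_roster).
Premise 2 is O(timestamp_roster → ~publish_blueprint); since O(timestamp_roster), deontic closure gives O(~publish_blueprint).
But premise 4, F(~publish_blueprint), means O(publish_blueprint).
We now have both O(~publish_blueprint) and O(publish_blueprint) — publish_blueprint is simultaneously obligatory and forbidden, violating the D-axiom.

Inconsistent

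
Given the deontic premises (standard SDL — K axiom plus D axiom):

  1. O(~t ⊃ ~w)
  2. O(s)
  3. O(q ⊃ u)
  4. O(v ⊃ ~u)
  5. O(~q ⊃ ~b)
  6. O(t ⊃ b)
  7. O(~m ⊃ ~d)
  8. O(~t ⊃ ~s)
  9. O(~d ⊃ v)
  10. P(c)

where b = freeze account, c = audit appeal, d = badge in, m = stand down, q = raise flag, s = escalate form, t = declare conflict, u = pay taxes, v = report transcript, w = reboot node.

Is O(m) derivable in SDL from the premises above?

Premise 2 gives O(s).
The contrapositive of premise 8 (O(~t ⊃ ~s)) is O(s ⊃ t), and O(s) is already established, so O(t).
With premise 6, O(t ⊃ b), the K-axiom yields O(b).
Premise 5 is O(~q ⊃ ~b); contrapositively O(b ⊃ q). Since O(b) holds, K gives O(q).
With premise 3, O(q ⊃ u), the K-axiom yields O(u).
Premise 4 is O(v ⊃ ~u); contrapositively O(u ⊃ ~v). Since O(u) holds, K gives O(~v).
The contrapositive of premise 9 (O(~d ⊃ v)) is O(~v ⊃ d), and O(~v) is already established, so O(d).
Premise 7, O(~m ⊃ ~d), contraposes to O(d ⊃ m); with O(d) we get O(m).
Premises 1, 10 do not contribute to this derivation.
So O(m) follows.

Yes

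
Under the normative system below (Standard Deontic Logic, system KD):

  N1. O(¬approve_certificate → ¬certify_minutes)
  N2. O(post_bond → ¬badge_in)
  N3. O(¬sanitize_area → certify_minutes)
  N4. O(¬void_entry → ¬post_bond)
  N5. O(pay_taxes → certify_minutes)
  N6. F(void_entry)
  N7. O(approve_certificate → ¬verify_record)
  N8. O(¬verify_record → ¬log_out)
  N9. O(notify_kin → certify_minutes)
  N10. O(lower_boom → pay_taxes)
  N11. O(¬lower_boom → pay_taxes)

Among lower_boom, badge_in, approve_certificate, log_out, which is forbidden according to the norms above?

log_out

Premises 10 and 11 cover both cases: O(lower_boom → pay_taxes) and O(¬lower_boom → pay_taxes). Since lower_boom ∨ ¬lower_boom is a tautology, O(pay_taxes) follows.
From O(pay_taxes) and premise 5, O(pay_taxes → certify_minutes), we obtain O(certify_minutes).
The contrapositive of premise 1 (O(¬approve_certificate → ¬certify_minutes)) is O(certify_minutes → approve_certificate), and O(certify_minutes) is already established, so O(approve_certificate).
With premise 7, O(approve_certificate → ¬verify_record), the K-axiom yields O(¬verify_record).
Premise 8 is O(¬verify_record → ¬log_out); since O(¬verify_record), deontic closure gives O(¬log_out).
So O(¬log_out) holds, i.e. log_out is forbidden. None of the other listed options is forbidden under the premises.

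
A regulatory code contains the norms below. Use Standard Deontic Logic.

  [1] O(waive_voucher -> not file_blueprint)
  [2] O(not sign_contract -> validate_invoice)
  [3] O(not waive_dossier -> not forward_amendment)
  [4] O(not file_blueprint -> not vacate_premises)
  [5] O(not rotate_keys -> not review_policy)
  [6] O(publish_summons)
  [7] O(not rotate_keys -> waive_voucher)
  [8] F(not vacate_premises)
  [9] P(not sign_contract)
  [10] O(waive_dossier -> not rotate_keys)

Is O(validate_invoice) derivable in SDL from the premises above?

Premise 2 is O(not sign_contract -> validate_invoice), but O(not sign_contract) is not derivable from the premises (the permission P(not sign_contract) asserts only not O(sign_contract), not O(not sign_contract)), so it does not yield O(validate_invoice).
No other premise forces O(validate_invoice). An ideal world satisfying every premise can still have validate_invoice false, so O(validate_invoice) is not derivable.

No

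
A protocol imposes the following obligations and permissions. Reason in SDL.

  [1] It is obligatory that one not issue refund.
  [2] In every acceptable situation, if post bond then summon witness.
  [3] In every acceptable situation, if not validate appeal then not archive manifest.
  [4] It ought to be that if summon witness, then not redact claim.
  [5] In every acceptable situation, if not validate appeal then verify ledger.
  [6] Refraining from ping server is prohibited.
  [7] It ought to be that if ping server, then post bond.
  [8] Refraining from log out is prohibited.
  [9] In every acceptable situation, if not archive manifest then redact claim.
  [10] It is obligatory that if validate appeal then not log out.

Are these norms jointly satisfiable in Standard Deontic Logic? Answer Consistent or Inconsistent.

Premise 6 is F(¬ping_server), i.e. O(ping_server).
Applying K to premise 7 (O(ping_server → post_bond)) and O(ping_server) yields O(post_bond).
Premise 2 is O(post_bond → summon_witness); since O(post_bond), deontic closure gives O(summon_witness).
From O(summon_witness) and premise 4, O(summon_witness → ¬redact_claim), we obtain O(¬redact_claim).
Premise 9, O(¬archive_manifest → redact_claim), contraposes to O(¬redact_claim → archive_manifest); with O(¬redact_claim) we get O(archive_manifest).
The contrapositive of premise 3 (O(¬validate_appeal → ¬archive_manifest)) is O(archive_manifest → validate_appeal), and O(archive_manifest) is already established, so O(validate_appeal).
Premise 10 is O(validate_appeal → ¬log_out); since O(validate_appeal), deontic closure gives O(¬log_out).
Yet premise 8 is F(¬log_out), i.e. O(log_out).
We now have both O(¬log_out) and O(log_out) — log_out is simultaneously obligatory and forbidden, violating the D-axiom.

Inconsistent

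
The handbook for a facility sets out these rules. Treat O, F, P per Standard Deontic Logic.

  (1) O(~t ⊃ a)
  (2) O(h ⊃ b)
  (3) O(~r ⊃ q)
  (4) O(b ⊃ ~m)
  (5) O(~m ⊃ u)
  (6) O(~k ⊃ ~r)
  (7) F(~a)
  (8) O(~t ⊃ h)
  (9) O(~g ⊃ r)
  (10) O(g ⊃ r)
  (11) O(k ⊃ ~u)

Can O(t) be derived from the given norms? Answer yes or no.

Yes

Premises 9 and 10 are O(~g ⊃ r) and O(g ⊃ r); every ideal world satisfies ~g or g, so in either case r holds — hence O(r).
The contrapositive of premise 6 (O(~k ⊃ ~r)) is O(r ⊃ k), and O(r) is already established, so O(k).
Applying K to premise 11 (O(k ⊃ ~u)) and O(k) yields O(~u).
The contrapositive of premise 5 (O(~m ⊃ u)) is O(~u ⊃ m), and O(~u) is already established, so O(m).
Premise 4, O(b ⊃ ~m), contraposes to O(m ⊃ ~b); with O(m) we get O(~b).
Premise 2, O(h ⊃ b), contraposes to O(~b ⊃ ~h); with O(~b) we get O(~h).
Premise 8 is O(~t ⊃ h); contrapositively O(~h ⊃ t). Since O(~h) holds, K gives O(t).
Premises 1, 3, 7 do not contribute to this derivation.
So O(t) follows.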